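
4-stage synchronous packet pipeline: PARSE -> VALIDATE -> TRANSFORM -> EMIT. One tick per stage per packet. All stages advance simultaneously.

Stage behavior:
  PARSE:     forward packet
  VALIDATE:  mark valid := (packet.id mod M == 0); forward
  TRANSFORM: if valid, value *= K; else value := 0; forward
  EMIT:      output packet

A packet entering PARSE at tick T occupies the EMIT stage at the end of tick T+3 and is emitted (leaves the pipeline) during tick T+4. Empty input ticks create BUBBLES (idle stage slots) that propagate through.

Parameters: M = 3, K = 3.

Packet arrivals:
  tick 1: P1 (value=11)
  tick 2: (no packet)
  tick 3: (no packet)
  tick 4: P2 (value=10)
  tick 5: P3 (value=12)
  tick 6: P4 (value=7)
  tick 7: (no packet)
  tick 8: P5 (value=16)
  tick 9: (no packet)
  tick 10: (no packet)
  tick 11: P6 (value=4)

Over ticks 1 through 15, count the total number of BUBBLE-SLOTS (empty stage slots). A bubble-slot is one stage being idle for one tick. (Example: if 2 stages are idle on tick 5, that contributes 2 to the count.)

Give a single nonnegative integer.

Answer: 36

Derivation:
Tick 1: [PARSE:P1(v=11,ok=F), VALIDATE:-, TRANSFORM:-, EMIT:-] out:-; bubbles=3
Tick 2: [PARSE:-, VALIDATE:P1(v=11,ok=F), TRANSFORM:-, EMIT:-] out:-; bubbles=3
Tick 3: [PARSE:-, VALIDATE:-, TRANSFORM:P1(v=0,ok=F), EMIT:-] out:-; bubbles=3
Tick 4: [PARSE:P2(v=10,ok=F), VALIDATE:-, TRANSFORM:-, EMIT:P1(v=0,ok=F)] out:-; bubbles=2
Tick 5: [PARSE:P3(v=12,ok=F), VALIDATE:P2(v=10,ok=F), TRANSFORM:-, EMIT:-] out:P1(v=0); bubbles=2
Tick 6: [PARSE:P4(v=7,ok=F), VALIDATE:P3(v=12,ok=T), TRANSFORM:P2(v=0,ok=F), EMIT:-] out:-; bubbles=1
Tick 7: [PARSE:-, VALIDATE:P4(v=7,ok=F), TRANSFORM:P3(v=36,ok=T), EMIT:P2(v=0,ok=F)] out:-; bubbles=1
Tick 8: [PARSE:P5(v=16,ok=F), VALIDATE:-, TRANSFORM:P4(v=0,ok=F), EMIT:P3(v=36,ok=T)] out:P2(v=0); bubbles=1
Tick 9: [PARSE:-, VALIDATE:P5(v=16,ok=F), TRANSFORM:-, EMIT:P4(v=0,ok=F)] out:P3(v=36); bubbles=2
Tick 10: [PARSE:-, VALIDATE:-, TRANSFORM:P5(v=0,ok=F), EMIT:-] out:P4(v=0); bubbles=3
Tick 11: [PARSE:P6(v=4,ok=F), VALIDATE:-, TRANSFORM:-, EMIT:P5(v=0,ok=F)] out:-; bubbles=2
Tick 12: [PARSE:-, VALIDATE:P6(v=4,ok=T), TRANSFORM:-, EMIT:-] out:P5(v=0); bubbles=3
Tick 13: [PARSE:-, VALIDATE:-, TRANSFORM:P6(v=12,ok=T), EMIT:-] out:-; bubbles=3
Tick 14: [PARSE:-, VALIDATE:-, TRANSFORM:-, EMIT:P6(v=12,ok=T)] out:-; bubbles=3
Tick 15: [PARSE:-, VALIDATE:-, TRANSFORM:-, EMIT:-] out:P6(v=12); bubbles=4
Total bubble-slots: 36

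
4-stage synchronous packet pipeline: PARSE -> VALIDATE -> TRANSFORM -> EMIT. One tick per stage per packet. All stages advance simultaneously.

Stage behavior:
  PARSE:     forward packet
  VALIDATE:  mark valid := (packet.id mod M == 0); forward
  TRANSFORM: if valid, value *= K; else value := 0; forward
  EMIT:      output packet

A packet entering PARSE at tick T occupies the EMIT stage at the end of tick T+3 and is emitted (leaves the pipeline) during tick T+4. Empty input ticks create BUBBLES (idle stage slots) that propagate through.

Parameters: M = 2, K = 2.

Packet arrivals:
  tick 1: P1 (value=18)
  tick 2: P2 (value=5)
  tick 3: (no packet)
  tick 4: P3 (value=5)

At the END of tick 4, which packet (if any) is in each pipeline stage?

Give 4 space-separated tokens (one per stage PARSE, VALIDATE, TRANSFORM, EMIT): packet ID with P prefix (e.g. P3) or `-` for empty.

Answer: P3 - P2 P1

Derivation:
Tick 1: [PARSE:P1(v=18,ok=F), VALIDATE:-, TRANSFORM:-, EMIT:-] out:-; in:P1
Tick 2: [PARSE:P2(v=5,ok=F), VALIDATE:P1(v=18,ok=F), TRANSFORM:-, EMIT:-] out:-; in:P2
Tick 3: [PARSE:-, VALIDATE:P2(v=5,ok=T), TRANSFORM:P1(v=0,ok=F), EMIT:-] out:-; in:-
Tick 4: [PARSE:P3(v=5,ok=F), VALIDATE:-, TRANSFORM:P2(v=10,ok=T), EMIT:P1(v=0,ok=F)] out:-; in:P3
At end of tick 4: ['P3', '-', 'P2', 'P1']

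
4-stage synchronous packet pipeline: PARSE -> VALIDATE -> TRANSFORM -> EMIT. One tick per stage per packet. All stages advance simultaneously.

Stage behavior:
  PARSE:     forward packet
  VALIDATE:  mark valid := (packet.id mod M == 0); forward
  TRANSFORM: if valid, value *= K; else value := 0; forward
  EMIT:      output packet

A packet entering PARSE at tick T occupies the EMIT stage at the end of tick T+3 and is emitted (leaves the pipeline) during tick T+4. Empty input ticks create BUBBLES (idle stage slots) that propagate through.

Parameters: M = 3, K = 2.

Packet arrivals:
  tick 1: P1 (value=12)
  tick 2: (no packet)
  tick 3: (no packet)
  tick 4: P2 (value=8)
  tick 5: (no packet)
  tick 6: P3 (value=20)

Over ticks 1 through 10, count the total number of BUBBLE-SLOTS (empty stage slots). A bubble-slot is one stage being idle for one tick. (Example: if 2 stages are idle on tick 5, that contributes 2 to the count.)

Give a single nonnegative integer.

Answer: 28

Derivation:
Tick 1: [PARSE:P1(v=12,ok=F), VALIDATE:-, TRANSFORM:-, EMIT:-] out:-; bubbles=3
Tick 2: [PARSE:-, VALIDATE:P1(v=12,ok=F), TRANSFORM:-, EMIT:-] out:-; bubbles=3
Tick 3: [PARSE:-, VALIDATE:-, TRANSFORM:P1(v=0,ok=F), EMIT:-] out:-; bubbles=3
Tick 4: [PARSE:P2(v=8,ok=F), VALIDATE:-, TRANSFORM:-, EMIT:P1(v=0,ok=F)] out:-; bubbles=2
Tick 5: [PARSE:-, VALIDATE:P2(v=8,ok=F), TRANSFORM:-, EMIT:-] out:P1(v=0); bubbles=3
Tick 6: [PARSE:P3(v=20,ok=F), VALIDATE:-, TRANSFORM:P2(v=0,ok=F), EMIT:-] out:-; bubbles=2
Tick 7: [PARSE:-, VALIDATE:P3(v=20,ok=T), TRANSFORM:-, EMIT:P2(v=0,ok=F)] out:-; bubbles=2
Tick 8: [PARSE:-, VALIDATE:-, TRANSFORM:P3(v=40,ok=T), EMIT:-] out:P2(v=0); bubbles=3
Tick 9: [PARSE:-, VALIDATE:-, TRANSFORM:-, EMIT:P3(v=40,ok=T)] out:-; bubbles=3
Tick 10: [PARSE:-, VALIDATE:-, TRANSFORM:-, EMIT:-] out:P3(v=40); bubbles=4
Total bubble-slots: 28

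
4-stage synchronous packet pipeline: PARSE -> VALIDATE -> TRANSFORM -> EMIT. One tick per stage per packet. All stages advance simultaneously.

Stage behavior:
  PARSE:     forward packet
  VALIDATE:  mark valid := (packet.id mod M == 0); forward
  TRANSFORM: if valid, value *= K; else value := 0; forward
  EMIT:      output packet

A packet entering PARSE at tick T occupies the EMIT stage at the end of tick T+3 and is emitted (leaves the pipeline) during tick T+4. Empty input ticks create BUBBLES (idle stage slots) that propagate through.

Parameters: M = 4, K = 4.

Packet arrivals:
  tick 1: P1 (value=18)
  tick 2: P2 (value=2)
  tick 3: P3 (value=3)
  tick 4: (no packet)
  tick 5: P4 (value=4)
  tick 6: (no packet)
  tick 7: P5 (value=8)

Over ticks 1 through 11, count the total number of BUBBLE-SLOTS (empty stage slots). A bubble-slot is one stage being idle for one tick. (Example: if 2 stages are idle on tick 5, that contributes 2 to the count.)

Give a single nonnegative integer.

Tick 1: [PARSE:P1(v=18,ok=F), VALIDATE:-, TRANSFORM:-, EMIT:-] out:-; bubbles=3
Tick 2: [PARSE:P2(v=2,ok=F), VALIDATE:P1(v=18,ok=F), TRANSFORM:-, EMIT:-] out:-; bubbles=2
Tick 3: [PARSE:P3(v=3,ok=F), VALIDATE:P2(v=2,ok=F), TRANSFORM:P1(v=0,ok=F), EMIT:-] out:-; bubbles=1
Tick 4: [PARSE:-, VALIDATE:P3(v=3,ok=F), TRANSFORM:P2(v=0,ok=F), EMIT:P1(v=0,ok=F)] out:-; bubbles=1
Tick 5: [PARSE:P4(v=4,ok=F), VALIDATE:-, TRANSFORM:P3(v=0,ok=F), EMIT:P2(v=0,ok=F)] out:P1(v=0); bubbles=1
Tick 6: [PARSE:-, VALIDATE:P4(v=4,ok=T), TRANSFORM:-, EMIT:P3(v=0,ok=F)] out:P2(v=0); bubbles=2
Tick 7: [PARSE:P5(v=8,ok=F), VALIDATE:-, TRANSFORM:P4(v=16,ok=T), EMIT:-] out:P3(v=0); bubbles=2
Tick 8: [PARSE:-, VALIDATE:P5(v=8,ok=F), TRANSFORM:-, EMIT:P4(v=16,ok=T)] out:-; bubbles=2
Tick 9: [PARSE:-, VALIDATE:-, TRANSFORM:P5(v=0,ok=F), EMIT:-] out:P4(v=16); bubbles=3
Tick 10: [PARSE:-, VALIDATE:-, TRANSFORM:-, EMIT:P5(v=0,ok=F)] out:-; bubbles=3
Tick 11: [PARSE:-, VALIDATE:-, TRANSFORM:-, EMIT:-] out:P5(v=0); bubbles=4
Total bubble-slots: 24

Answer: 24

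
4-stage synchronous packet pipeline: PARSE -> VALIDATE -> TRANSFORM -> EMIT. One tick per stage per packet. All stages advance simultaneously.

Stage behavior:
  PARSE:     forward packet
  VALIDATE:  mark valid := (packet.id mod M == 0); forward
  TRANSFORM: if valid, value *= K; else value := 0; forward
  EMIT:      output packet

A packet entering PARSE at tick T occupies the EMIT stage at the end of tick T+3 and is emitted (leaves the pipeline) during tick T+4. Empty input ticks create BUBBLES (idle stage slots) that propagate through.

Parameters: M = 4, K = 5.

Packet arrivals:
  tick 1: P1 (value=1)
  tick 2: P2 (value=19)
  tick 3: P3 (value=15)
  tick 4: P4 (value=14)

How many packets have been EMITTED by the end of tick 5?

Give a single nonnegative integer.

Tick 1: [PARSE:P1(v=1,ok=F), VALIDATE:-, TRANSFORM:-, EMIT:-] out:-; in:P1
Tick 2: [PARSE:P2(v=19,ok=F), VALIDATE:P1(v=1,ok=F), TRANSFORM:-, EMIT:-] out:-; in:P2
Tick 3: [PARSE:P3(v=15,ok=F), VALIDATE:P2(v=19,ok=F), TRANSFORM:P1(v=0,ok=F), EMIT:-] out:-; in:P3
Tick 4: [PARSE:P4(v=14,ok=F), VALIDATE:P3(v=15,ok=F), TRANSFORM:P2(v=0,ok=F), EMIT:P1(v=0,ok=F)] out:-; in:P4
Tick 5: [PARSE:-, VALIDATE:P4(v=14,ok=T), TRANSFORM:P3(v=0,ok=F), EMIT:P2(v=0,ok=F)] out:P1(v=0); in:-
Emitted by tick 5: ['P1']

Answer: 1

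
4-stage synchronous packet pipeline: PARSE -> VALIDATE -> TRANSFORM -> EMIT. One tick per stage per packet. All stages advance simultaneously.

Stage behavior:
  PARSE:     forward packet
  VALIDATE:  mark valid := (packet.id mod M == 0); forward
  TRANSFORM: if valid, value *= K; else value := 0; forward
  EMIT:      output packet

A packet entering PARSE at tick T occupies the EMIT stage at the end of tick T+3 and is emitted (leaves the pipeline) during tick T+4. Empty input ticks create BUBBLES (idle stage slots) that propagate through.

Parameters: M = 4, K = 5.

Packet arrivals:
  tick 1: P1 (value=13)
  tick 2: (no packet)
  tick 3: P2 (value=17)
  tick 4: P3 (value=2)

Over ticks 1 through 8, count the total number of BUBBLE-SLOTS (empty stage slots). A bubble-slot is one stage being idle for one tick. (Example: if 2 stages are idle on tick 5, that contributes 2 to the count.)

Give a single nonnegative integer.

Answer: 20

Derivation:
Tick 1: [PARSE:P1(v=13,ok=F), VALIDATE:-, TRANSFORM:-, EMIT:-] out:-; bubbles=3
Tick 2: [PARSE:-, VALIDATE:P1(v=13,ok=F), TRANSFORM:-, EMIT:-] out:-; bubbles=3
Tick 3: [PARSE:P2(v=17,ok=F), VALIDATE:-, TRANSFORM:P1(v=0,ok=F), EMIT:-] out:-; bubbles=2
Tick 4: [PARSE:P3(v=2,ok=F), VALIDATE:P2(v=17,ok=F), TRANSFORM:-, EMIT:P1(v=0,ok=F)] out:-; bubbles=1
Tick 5: [PARSE:-, VALIDATE:P3(v=2,ok=F), TRANSFORM:P2(v=0,ok=F), EMIT:-] out:P1(v=0); bubbles=2
Tick 6: [PARSE:-, VALIDATE:-, TRANSFORM:P3(v=0,ok=F), EMIT:P2(v=0,ok=F)] out:-; bubbles=2
Tick 7: [PARSE:-, VALIDATE:-, TRANSFORM:-, EMIT:P3(v=0,ok=F)] out:P2(v=0); bubbles=3
Tick 8: [PARSE:-, VALIDATE:-, TRANSFORM:-, EMIT:-] out:P3(v=0); bubbles=4
Total bubble-slots: 20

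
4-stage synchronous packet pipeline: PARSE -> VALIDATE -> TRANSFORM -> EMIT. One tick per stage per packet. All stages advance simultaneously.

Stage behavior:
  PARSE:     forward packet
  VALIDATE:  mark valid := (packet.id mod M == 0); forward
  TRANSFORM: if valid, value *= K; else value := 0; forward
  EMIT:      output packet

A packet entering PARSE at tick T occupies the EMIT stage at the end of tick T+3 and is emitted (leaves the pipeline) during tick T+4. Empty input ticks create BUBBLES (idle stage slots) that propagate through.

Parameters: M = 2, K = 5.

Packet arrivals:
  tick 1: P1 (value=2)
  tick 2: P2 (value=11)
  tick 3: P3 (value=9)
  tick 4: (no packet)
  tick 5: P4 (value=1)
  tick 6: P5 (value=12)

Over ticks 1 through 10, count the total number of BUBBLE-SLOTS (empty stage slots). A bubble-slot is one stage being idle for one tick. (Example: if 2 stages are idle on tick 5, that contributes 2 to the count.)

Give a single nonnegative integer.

Answer: 20

Derivation:
Tick 1: [PARSE:P1(v=2,ok=F), VALIDATE:-, TRANSFORM:-, EMIT:-] out:-; bubbles=3
Tick 2: [PARSE:P2(v=11,ok=F), VALIDATE:P1(v=2,ok=F), TRANSFORM:-, EMIT:-] out:-; bubbles=2
Tick 3: [PARSE:P3(v=9,ok=F), VALIDATE:P2(v=11,ok=T), TRANSFORM:P1(v=0,ok=F), EMIT:-] out:-; bubbles=1
Tick 4: [PARSE:-, VALIDATE:P3(v=9,ok=F), TRANSFORM:P2(v=55,ok=T), EMIT:P1(v=0,ok=F)] out:-; bubbles=1
Tick 5: [PARSE:P4(v=1,ok=F), VALIDATE:-, TRANSFORM:P3(v=0,ok=F), EMIT:P2(v=55,ok=T)] out:P1(v=0); bubbles=1
Tick 6: [PARSE:P5(v=12,ok=F), VALIDATE:P4(v=1,ok=T), TRANSFORM:-, EMIT:P3(v=0,ok=F)] out:P2(v=55); bubbles=1
Tick 7: [PARSE:-, VALIDATE:P5(v=12,ok=F), TRANSFORM:P4(v=5,ok=T), EMIT:-] out:P3(v=0); bubbles=2
Tick 8: [PARSE:-, VALIDATE:-, TRANSFORM:P5(v=0,ok=F), EMIT:P4(v=5,ok=T)] out:-; bubbles=2
Tick 9: [PARSE:-, VALIDATE:-, TRANSFORM:-, EMIT:P5(v=0,ok=F)] out:P4(v=5); bubbles=3
Tick 10: [PARSE:-, VALIDATE:-, TRANSFORM:-, EMIT:-] out:P5(v=0); bubbles=4
Total bubble-slots: 20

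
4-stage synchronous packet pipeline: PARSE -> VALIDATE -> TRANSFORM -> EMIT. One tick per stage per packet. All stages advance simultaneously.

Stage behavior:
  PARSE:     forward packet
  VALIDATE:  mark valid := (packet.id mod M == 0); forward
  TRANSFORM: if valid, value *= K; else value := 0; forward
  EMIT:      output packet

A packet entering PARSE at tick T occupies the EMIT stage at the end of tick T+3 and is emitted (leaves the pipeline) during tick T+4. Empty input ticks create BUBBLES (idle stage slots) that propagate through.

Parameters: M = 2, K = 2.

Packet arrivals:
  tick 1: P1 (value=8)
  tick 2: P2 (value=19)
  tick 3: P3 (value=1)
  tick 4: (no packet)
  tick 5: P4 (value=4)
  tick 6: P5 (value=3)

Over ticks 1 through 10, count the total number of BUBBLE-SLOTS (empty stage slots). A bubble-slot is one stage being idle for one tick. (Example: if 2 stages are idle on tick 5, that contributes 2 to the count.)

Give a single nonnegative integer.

Tick 1: [PARSE:P1(v=8,ok=F), VALIDATE:-, TRANSFORM:-, EMIT:-] out:-; bubbles=3
Tick 2: [PARSE:P2(v=19,ok=F), VALIDATE:P1(v=8,ok=F), TRANSFORM:-, EMIT:-] out:-; bubbles=2
Tick 3: [PARSE:P3(v=1,ok=F), VALIDATE:P2(v=19,ok=T), TRANSFORM:P1(v=0,ok=F), EMIT:-] out:-; bubbles=1
Tick 4: [PARSE:-, VALIDATE:P3(v=1,ok=F), TRANSFORM:P2(v=38,ok=T), EMIT:P1(v=0,ok=F)] out:-; bubbles=1
Tick 5: [PARSE:P4(v=4,ok=F), VALIDATE:-, TRANSFORM:P3(v=0,ok=F), EMIT:P2(v=38,ok=T)] out:P1(v=0); bubbles=1
Tick 6: [PARSE:P5(v=3,ok=F), VALIDATE:P4(v=4,ok=T), TRANSFORM:-, EMIT:P3(v=0,ok=F)] out:P2(v=38); bubbles=1
Tick 7: [PARSE:-, VALIDATE:P5(v=3,ok=F), TRANSFORM:P4(v=8,ok=T), EMIT:-] out:P3(v=0); bubbles=2
Tick 8: [PARSE:-, VALIDATE:-, TRANSFORM:P5(v=0,ok=F), EMIT:P4(v=8,ok=T)] out:-; bubbles=2
Tick 9: [PARSE:-, VALIDATE:-, TRANSFORM:-, EMIT:P5(v=0,ok=F)] out:P4(v=8); bubbles=3
Tick 10: [PARSE:-, VALIDATE:-, TRANSFORM:-, EMIT:-] out:P5(v=0); bubbles=4
Total bubble-slots: 20

Answer: 20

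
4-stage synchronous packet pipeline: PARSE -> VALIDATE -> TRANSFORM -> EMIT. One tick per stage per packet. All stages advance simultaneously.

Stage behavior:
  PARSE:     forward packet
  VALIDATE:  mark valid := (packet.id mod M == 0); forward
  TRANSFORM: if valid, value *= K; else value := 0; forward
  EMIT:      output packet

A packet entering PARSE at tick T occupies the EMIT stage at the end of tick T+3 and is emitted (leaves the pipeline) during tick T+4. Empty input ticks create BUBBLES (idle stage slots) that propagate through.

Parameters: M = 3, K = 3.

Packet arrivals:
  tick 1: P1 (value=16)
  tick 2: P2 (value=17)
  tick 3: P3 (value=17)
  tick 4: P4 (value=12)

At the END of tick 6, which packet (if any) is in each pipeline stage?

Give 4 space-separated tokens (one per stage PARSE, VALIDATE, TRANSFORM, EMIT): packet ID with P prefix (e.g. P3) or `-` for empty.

Answer: - - P4 P3

Derivation:
Tick 1: [PARSE:P1(v=16,ok=F), VALIDATE:-, TRANSFORM:-, EMIT:-] out:-; in:P1
Tick 2: [PARSE:P2(v=17,ok=F), VALIDATE:P1(v=16,ok=F), TRANSFORM:-, EMIT:-] out:-; in:P2
Tick 3: [PARSE:P3(v=17,ok=F), VALIDATE:P2(v=17,ok=F), TRANSFORM:P1(v=0,ok=F), EMIT:-] out:-; in:P3
Tick 4: [PARSE:P4(v=12,ok=F), VALIDATE:P3(v=17,ok=T), TRANSFORM:P2(v=0,ok=F), EMIT:P1(v=0,ok=F)] out:-; in:P4
Tick 5: [PARSE:-, VALIDATE:P4(v=12,ok=F), TRANSFORM:P3(v=51,ok=T), EMIT:P2(v=0,ok=F)] out:P1(v=0); in:-
Tick 6: [PARSE:-, VALIDATE:-, TRANSFORM:P4(v=0,ok=F), EMIT:P3(v=51,ok=T)] out:P2(v=0); in:-
At end of tick 6: ['-', '-', 'P4', 'P3']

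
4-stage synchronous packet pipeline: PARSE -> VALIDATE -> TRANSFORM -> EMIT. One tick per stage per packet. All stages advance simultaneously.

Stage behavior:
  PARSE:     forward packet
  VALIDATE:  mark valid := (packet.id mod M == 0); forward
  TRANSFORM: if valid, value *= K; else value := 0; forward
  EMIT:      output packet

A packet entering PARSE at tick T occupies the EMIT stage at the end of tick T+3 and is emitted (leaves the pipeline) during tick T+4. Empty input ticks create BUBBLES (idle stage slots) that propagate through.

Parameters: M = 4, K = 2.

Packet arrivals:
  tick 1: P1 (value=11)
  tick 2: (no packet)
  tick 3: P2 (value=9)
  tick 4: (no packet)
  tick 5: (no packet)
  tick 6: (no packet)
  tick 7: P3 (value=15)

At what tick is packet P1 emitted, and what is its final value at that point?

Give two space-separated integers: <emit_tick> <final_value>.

Answer: 5 0

Derivation:
Tick 1: [PARSE:P1(v=11,ok=F), VALIDATE:-, TRANSFORM:-, EMIT:-] out:-; in:P1
Tick 2: [PARSE:-, VALIDATE:P1(v=11,ok=F), TRANSFORM:-, EMIT:-] out:-; in:-
Tick 3: [PARSE:P2(v=9,ok=F), VALIDATE:-, TRANSFORM:P1(v=0,ok=F), EMIT:-] out:-; in:P2
Tick 4: [PARSE:-, VALIDATE:P2(v=9,ok=F), TRANSFORM:-, EMIT:P1(v=0,ok=F)] out:-; in:-
Tick 5: [PARSE:-, VALIDATE:-, TRANSFORM:P2(v=0,ok=F), EMIT:-] out:P1(v=0); in:-
Tick 6: [PARSE:-, VALIDATE:-, TRANSFORM:-, EMIT:P2(v=0,ok=F)] out:-; in:-
Tick 7: [PARSE:P3(v=15,ok=F), VALIDATE:-, TRANSFORM:-, EMIT:-] out:P2(v=0); in:P3
Tick 8: [PARSE:-, VALIDATE:P3(v=15,ok=F), TRANSFORM:-, EMIT:-] out:-; in:-
Tick 9: [PARSE:-, VALIDATE:-, TRANSFORM:P3(v=0,ok=F), EMIT:-] out:-; in:-
Tick 10: [PARSE:-, VALIDATE:-, TRANSFORM:-, EMIT:P3(v=0,ok=F)] out:-; in:-
Tick 11: [PARSE:-, VALIDATE:-, TRANSFORM:-, EMIT:-] out:P3(v=0); in:-
P1: arrives tick 1, valid=False (id=1, id%4=1), emit tick 5, final value 0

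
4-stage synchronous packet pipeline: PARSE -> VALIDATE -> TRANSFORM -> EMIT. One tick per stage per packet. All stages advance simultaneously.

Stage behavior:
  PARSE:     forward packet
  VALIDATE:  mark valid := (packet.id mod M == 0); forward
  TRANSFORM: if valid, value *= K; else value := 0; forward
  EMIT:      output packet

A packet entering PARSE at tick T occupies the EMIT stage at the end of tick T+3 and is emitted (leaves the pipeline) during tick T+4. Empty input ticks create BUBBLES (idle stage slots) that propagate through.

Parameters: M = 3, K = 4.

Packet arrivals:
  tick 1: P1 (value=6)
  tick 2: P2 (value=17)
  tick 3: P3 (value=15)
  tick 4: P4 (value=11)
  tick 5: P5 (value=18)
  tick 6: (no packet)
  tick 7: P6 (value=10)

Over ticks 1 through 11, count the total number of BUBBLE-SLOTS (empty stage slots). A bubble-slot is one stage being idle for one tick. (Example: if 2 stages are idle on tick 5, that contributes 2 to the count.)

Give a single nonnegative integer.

Tick 1: [PARSE:P1(v=6,ok=F), VALIDATE:-, TRANSFORM:-, EMIT:-] out:-; bubbles=3
Tick 2: [PARSE:P2(v=17,ok=F), VALIDATE:P1(v=6,ok=F), TRANSFORM:-, EMIT:-] out:-; bubbles=2
Tick 3: [PARSE:P3(v=15,ok=F), VALIDATE:P2(v=17,ok=F), TRANSFORM:P1(v=0,ok=F), EMIT:-] out:-; bubbles=1
Tick 4: [PARSE:P4(v=11,ok=F), VALIDATE:P3(v=15,ok=T), TRANSFORM:P2(v=0,ok=F), EMIT:P1(v=0,ok=F)] out:-; bubbles=0
Tick 5: [PARSE:P5(v=18,ok=F), VALIDATE:P4(v=11,ok=F), TRANSFORM:P3(v=60,ok=T), EMIT:P2(v=0,ok=F)] out:P1(v=0); bubbles=0
Tick 6: [PARSE:-, VALIDATE:P5(v=18,ok=F), TRANSFORM:P4(v=0,ok=F), EMIT:P3(v=60,ok=T)] out:P2(v=0); bubbles=1
Tick 7: [PARSE:P6(v=10,ok=F), VALIDATE:-, TRANSFORM:P5(v=0,ok=F), EMIT:P4(v=0,ok=F)] out:P3(v=60); bubbles=1
Tick 8: [PARSE:-, VALIDATE:P6(v=10,ok=T), TRANSFORM:-, EMIT:P5(v=0,ok=F)] out:P4(v=0); bubbles=2
Tick 9: [PARSE:-, VALIDATE:-, TRANSFORM:P6(v=40,ok=T), EMIT:-] out:P5(v=0); bubbles=3
Tick 10: [PARSE:-, VALIDATE:-, TRANSFORM:-, EMIT:P6(v=40,ok=T)] out:-; bubbles=3
Tick 11: [PARSE:-, VALIDATE:-, TRANSFORM:-, EMIT:-] out:P6(v=40); bubbles=4
Total bubble-slots: 20

Answer: 20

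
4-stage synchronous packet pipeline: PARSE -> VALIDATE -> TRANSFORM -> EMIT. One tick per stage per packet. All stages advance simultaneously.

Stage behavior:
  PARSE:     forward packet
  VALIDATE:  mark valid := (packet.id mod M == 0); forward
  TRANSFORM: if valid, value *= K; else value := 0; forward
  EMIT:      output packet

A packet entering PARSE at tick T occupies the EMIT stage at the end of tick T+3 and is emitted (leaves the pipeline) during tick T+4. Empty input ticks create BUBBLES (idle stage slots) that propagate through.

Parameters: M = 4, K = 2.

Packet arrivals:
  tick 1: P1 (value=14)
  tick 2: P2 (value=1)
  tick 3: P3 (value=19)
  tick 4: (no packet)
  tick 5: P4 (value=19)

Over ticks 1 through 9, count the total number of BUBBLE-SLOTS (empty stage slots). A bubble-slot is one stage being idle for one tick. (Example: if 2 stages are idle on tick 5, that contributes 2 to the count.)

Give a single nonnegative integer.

Tick 1: [PARSE:P1(v=14,ok=F), VALIDATE:-, TRANSFORM:-, EMIT:-] out:-; bubbles=3
Tick 2: [PARSE:P2(v=1,ok=F), VALIDATE:P1(v=14,ok=F), TRANSFORM:-, EMIT:-] out:-; bubbles=2
Tick 3: [PARSE:P3(v=19,ok=F), VALIDATE:P2(v=1,ok=F), TRANSFORM:P1(v=0,ok=F), EMIT:-] out:-; bubbles=1
Tick 4: [PARSE:-, VALIDATE:P3(v=19,ok=F), TRANSFORM:P2(v=0,ok=F), EMIT:P1(v=0,ok=F)] out:-; bubbles=1
Tick 5: [PARSE:P4(v=19,ok=F), VALIDATE:-, TRANSFORM:P3(v=0,ok=F), EMIT:P2(v=0,ok=F)] out:P1(v=0); bubbles=1
Tick 6: [PARSE:-, VALIDATE:P4(v=19,ok=T), TRANSFORM:-, EMIT:P3(v=0,ok=F)] out:P2(v=0); bubbles=2
Tick 7: [PARSE:-, VALIDATE:-, TRANSFORM:P4(v=38,ok=T), EMIT:-] out:P3(v=0); bubbles=3
Tick 8: [PARSE:-, VALIDATE:-, TRANSFORM:-, EMIT:P4(v=38,ok=T)] out:-; bubbles=3
Tick 9: [PARSE:-, VALIDATE:-, TRANSFORM:-, EMIT:-] out:P4(v=38); bubbles=4
Total bubble-slots: 20

Answer: 20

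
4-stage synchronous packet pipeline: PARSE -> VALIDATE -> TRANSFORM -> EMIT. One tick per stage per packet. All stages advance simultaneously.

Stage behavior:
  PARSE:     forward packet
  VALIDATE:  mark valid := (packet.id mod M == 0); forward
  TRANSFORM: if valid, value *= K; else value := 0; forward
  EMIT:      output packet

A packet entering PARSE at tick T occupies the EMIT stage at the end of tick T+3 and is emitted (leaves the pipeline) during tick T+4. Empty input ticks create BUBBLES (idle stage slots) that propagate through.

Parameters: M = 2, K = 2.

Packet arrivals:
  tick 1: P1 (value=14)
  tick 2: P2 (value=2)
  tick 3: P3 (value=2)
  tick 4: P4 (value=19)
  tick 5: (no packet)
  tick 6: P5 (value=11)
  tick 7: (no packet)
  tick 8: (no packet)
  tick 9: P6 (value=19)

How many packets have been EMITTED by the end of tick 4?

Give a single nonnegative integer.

Tick 1: [PARSE:P1(v=14,ok=F), VALIDATE:-, TRANSFORM:-, EMIT:-] out:-; in:P1
Tick 2: [PARSE:P2(v=2,ok=F), VALIDATE:P1(v=14,ok=F), TRANSFORM:-, EMIT:-] out:-; in:P2
Tick 3: [PARSE:P3(v=2,ok=F), VALIDATE:P2(v=2,ok=T), TRANSFORM:P1(v=0,ok=F), EMIT:-] out:-; in:P3
Tick 4: [PARSE:P4(v=19,ok=F), VALIDATE:P3(v=2,ok=F), TRANSFORM:P2(v=4,ok=T), EMIT:P1(v=0,ok=F)] out:-; in:P4
Emitted by tick 4: []

Answer: 0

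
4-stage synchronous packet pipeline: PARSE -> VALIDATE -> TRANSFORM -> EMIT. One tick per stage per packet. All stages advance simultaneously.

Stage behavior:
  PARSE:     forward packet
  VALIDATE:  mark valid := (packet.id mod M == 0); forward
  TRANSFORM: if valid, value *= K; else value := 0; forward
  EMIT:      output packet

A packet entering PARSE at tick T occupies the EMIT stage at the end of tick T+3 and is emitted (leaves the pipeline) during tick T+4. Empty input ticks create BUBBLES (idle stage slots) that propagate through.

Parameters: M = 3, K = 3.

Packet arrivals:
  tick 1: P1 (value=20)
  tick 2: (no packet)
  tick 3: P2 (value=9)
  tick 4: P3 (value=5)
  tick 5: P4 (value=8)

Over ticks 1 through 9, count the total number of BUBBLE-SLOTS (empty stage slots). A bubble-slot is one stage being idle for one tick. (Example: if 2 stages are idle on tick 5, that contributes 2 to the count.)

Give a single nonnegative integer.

Tick 1: [PARSE:P1(v=20,ok=F), VALIDATE:-, TRANSFORM:-, EMIT:-] out:-; bubbles=3
Tick 2: [PARSE:-, VALIDATE:P1(v=20,ok=F), TRANSFORM:-, EMIT:-] out:-; bubbles=3
Tick 3: [PARSE:P2(v=9,ok=F), VALIDATE:-, TRANSFORM:P1(v=0,ok=F), EMIT:-] out:-; bubbles=2
Tick 4: [PARSE:P3(v=5,ok=F), VALIDATE:P2(v=9,ok=F), TRANSFORM:-, EMIT:P1(v=0,ok=F)] out:-; bubbles=1
Tick 5: [PARSE:P4(v=8,ok=F), VALIDATE:P3(v=5,ok=T), TRANSFORM:P2(v=0,ok=F), EMIT:-] out:P1(v=0); bubbles=1
Tick 6: [PARSE:-, VALIDATE:P4(v=8,ok=F), TRANSFORM:P3(v=15,ok=T), EMIT:P2(v=0,ok=F)] out:-; bubbles=1
Tick 7: [PARSE:-, VALIDATE:-, TRANSFORM:P4(v=0,ok=F), EMIT:P3(v=15,ok=T)] out:P2(v=0); bubbles=2
Tick 8: [PARSE:-, VALIDATE:-, TRANSFORM:-, EMIT:P4(v=0,ok=F)] out:P3(v=15); bubbles=3
Tick 9: [PARSE:-, VALIDATE:-, TRANSFORM:-, EMIT:-] out:P4(v=0); bubbles=4
Total bubble-slots: 20

Answer: 20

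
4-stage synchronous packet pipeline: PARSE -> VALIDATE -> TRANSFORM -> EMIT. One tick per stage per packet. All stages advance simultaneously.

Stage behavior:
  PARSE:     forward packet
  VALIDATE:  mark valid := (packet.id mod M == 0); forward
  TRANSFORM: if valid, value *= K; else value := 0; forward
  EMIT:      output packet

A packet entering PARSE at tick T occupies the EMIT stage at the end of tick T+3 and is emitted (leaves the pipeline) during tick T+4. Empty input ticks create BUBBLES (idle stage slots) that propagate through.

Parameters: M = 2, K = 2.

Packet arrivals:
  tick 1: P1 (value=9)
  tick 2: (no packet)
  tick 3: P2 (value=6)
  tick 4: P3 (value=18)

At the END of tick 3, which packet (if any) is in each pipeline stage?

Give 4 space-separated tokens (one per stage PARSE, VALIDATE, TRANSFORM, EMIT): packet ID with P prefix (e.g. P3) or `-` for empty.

Tick 1: [PARSE:P1(v=9,ok=F), VALIDATE:-, TRANSFORM:-, EMIT:-] out:-; in:P1
Tick 2: [PARSE:-, VALIDATE:P1(v=9,ok=F), TRANSFORM:-, EMIT:-] out:-; in:-
Tick 3: [PARSE:P2(v=6,ok=F), VALIDATE:-, TRANSFORM:P1(v=0,ok=F), EMIT:-] out:-; in:P2
At end of tick 3: ['P2', '-', 'P1', '-']

Answer: P2 - P1 -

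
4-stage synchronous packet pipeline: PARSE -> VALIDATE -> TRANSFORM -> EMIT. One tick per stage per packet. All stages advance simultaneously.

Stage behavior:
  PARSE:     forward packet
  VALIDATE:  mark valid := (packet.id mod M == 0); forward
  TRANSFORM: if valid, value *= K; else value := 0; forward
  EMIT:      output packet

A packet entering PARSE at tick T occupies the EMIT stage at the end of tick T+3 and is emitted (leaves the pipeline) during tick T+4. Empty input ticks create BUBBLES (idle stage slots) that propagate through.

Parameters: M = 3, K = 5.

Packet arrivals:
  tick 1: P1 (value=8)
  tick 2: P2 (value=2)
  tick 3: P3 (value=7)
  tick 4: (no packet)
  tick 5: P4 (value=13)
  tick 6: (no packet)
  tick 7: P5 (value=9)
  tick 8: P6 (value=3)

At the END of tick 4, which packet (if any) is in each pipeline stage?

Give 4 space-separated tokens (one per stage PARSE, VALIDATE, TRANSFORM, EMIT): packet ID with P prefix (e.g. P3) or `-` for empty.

Answer: - P3 P2 P1

Derivation:
Tick 1: [PARSE:P1(v=8,ok=F), VALIDATE:-, TRANSFORM:-, EMIT:-] out:-; in:P1
Tick 2: [PARSE:P2(v=2,ok=F), VALIDATE:P1(v=8,ok=F), TRANSFORM:-, EMIT:-] out:-; in:P2
Tick 3: [PARSE:P3(v=7,ok=F), VALIDATE:P2(v=2,ok=F), TRANSFORM:P1(v=0,ok=F), EMIT:-] out:-; in:P3
Tick 4: [PARSE:-, VALIDATE:P3(v=7,ok=T), TRANSFORM:P2(v=0,ok=F), EMIT:P1(v=0,ok=F)] out:-; in:-
At end of tick 4: ['-', 'P3', 'P2', 'P1']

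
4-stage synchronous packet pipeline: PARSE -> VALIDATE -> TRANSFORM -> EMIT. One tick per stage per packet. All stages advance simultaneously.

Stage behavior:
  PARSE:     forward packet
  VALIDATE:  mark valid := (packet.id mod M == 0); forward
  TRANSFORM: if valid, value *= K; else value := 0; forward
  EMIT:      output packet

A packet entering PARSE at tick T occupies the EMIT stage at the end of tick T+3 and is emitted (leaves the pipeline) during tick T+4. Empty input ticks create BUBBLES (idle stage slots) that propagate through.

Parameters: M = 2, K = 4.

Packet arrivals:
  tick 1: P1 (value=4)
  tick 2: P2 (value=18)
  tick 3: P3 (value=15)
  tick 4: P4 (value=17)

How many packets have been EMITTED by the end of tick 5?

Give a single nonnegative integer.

Tick 1: [PARSE:P1(v=4,ok=F), VALIDATE:-, TRANSFORM:-, EMIT:-] out:-; in:P1
Tick 2: [PARSE:P2(v=18,ok=F), VALIDATE:P1(v=4,ok=F), TRANSFORM:-, EMIT:-] out:-; in:P2
Tick 3: [PARSE:P3(v=15,ok=F), VALIDATE:P2(v=18,ok=T), TRANSFORM:P1(v=0,ok=F), EMIT:-] out:-; in:P3
Tick 4: [PARSE:P4(v=17,ok=F), VALIDATE:P3(v=15,ok=F), TRANSFORM:P2(v=72,ok=T), EMIT:P1(v=0,ok=F)] out:-; in:P4
Tick 5: [PARSE:-, VALIDATE:P4(v=17,ok=T), TRANSFORM:P3(v=0,ok=F), EMIT:P2(v=72,ok=T)] out:P1(v=0); in:-
Emitted by tick 5: ['P1']

Answer: 1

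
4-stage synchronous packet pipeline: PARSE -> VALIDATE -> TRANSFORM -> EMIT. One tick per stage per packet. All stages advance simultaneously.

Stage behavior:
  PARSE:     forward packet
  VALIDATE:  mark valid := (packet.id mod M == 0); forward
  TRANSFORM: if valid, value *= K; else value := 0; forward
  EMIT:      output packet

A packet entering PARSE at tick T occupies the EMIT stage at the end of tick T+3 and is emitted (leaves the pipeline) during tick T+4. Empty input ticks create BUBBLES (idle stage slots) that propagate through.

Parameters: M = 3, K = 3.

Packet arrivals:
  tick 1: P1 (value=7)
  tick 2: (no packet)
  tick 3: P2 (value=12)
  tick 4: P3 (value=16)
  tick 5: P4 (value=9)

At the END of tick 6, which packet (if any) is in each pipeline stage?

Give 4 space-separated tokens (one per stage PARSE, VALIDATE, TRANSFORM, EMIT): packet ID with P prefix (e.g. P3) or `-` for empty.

Answer: - P4 P3 P2

Derivation:
Tick 1: [PARSE:P1(v=7,ok=F), VALIDATE:-, TRANSFORM:-, EMIT:-] out:-; in:P1
Tick 2: [PARSE:-, VALIDATE:P1(v=7,ok=F), TRANSFORM:-, EMIT:-] out:-; in:-
Tick 3: [PARSE:P2(v=12,ok=F), VALIDATE:-, TRANSFORM:P1(v=0,ok=F), EMIT:-] out:-; in:P2
Tick 4: [PARSE:P3(v=16,ok=F), VALIDATE:P2(v=12,ok=F), TRANSFORM:-, EMIT:P1(v=0,ok=F)] out:-; in:P3
Tick 5: [PARSE:P4(v=9,ok=F), VALIDATE:P3(v=16,ok=T), TRANSFORM:P2(v=0,ok=F), EMIT:-] out:P1(v=0); in:P4
Tick 6: [PARSE:-, VALIDATE:P4(v=9,ok=F), TRANSFORM:P3(v=48,ok=T), EMIT:P2(v=0,ok=F)] out:-; in:-
At end of tick 6: ['-', 'P4', 'P3', 'P2']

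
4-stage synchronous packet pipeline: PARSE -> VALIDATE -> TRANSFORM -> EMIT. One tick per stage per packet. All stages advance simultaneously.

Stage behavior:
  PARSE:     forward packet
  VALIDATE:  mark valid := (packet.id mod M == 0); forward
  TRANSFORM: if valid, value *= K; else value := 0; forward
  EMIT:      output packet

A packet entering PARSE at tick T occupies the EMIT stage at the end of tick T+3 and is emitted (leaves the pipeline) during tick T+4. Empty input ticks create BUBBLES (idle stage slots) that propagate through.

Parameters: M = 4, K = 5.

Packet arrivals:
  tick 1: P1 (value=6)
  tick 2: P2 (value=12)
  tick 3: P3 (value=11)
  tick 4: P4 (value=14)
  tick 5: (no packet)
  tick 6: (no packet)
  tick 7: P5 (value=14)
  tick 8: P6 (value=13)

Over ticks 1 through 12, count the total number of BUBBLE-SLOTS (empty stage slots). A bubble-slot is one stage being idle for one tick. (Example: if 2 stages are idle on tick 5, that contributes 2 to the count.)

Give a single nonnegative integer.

Answer: 24

Derivation:
Tick 1: [PARSE:P1(v=6,ok=F), VALIDATE:-, TRANSFORM:-, EMIT:-] out:-; bubbles=3
Tick 2: [PARSE:P2(v=12,ok=F), VALIDATE:P1(v=6,ok=F), TRANSFORM:-, EMIT:-] out:-; bubbles=2
Tick 3: [PARSE:P3(v=11,ok=F), VALIDATE:P2(v=12,ok=F), TRANSFORM:P1(v=0,ok=F), EMIT:-] out:-; bubbles=1
Tick 4: [PARSE:P4(v=14,ok=F), VALIDATE:P3(v=11,ok=F), TRANSFORM:P2(v=0,ok=F), EMIT:P1(v=0,ok=F)] out:-; bubbles=0
Tick 5: [PARSE:-, VALIDATE:P4(v=14,ok=T), TRANSFORM:P3(v=0,ok=F), EMIT:P2(v=0,ok=F)] out:P1(v=0); bubbles=1
Tick 6: [PARSE:-, VALIDATE:-, TRANSFORM:P4(v=70,ok=T), EMIT:P3(v=0,ok=F)] out:P2(v=0); bubbles=2
Tick 7: [PARSE:P5(v=14,ok=F), VALIDATE:-, TRANSFORM:-, EMIT:P4(v=70,ok=T)] out:P3(v=0); bubbles=2
Tick 8: [PARSE:P6(v=13,ok=F), VALIDATE:P5(v=14,ok=F), TRANSFORM:-, EMIT:-] out:P4(v=70); bubbles=2
Tick 9: [PARSE:-, VALIDATE:P6(v=13,ok=F), TRANSFORM:P5(v=0,ok=F), EMIT:-] out:-; bubbles=2
Tick 10: [PARSE:-, VALIDATE:-, TRANSFORM:P6(v=0,ok=F), EMIT:P5(v=0,ok=F)] out:-; bubbles=2
Tick 11: [PARSE:-, VALIDATE:-, TRANSFORM:-, EMIT:P6(v=0,ok=F)] out:P5(v=0); bubbles=3
Tick 12: [PARSE:-, VALIDATE:-, TRANSFORM:-, EMIT:-] out:P6(v=0); bubbles=4
Total bubble-slots: 24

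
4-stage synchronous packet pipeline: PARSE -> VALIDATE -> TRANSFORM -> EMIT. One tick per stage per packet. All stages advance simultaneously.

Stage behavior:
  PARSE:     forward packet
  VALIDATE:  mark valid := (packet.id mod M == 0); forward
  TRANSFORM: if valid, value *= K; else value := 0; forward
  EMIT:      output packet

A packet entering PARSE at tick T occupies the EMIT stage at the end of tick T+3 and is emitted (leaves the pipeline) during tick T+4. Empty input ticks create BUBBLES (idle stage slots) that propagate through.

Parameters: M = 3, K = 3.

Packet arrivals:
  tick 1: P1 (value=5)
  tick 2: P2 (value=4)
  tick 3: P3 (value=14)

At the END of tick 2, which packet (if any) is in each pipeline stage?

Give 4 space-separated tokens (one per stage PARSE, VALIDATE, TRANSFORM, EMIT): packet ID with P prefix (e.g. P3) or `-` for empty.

Answer: P2 P1 - -

Derivation:
Tick 1: [PARSE:P1(v=5,ok=F), VALIDATE:-, TRANSFORM:-, EMIT:-] out:-; in:P1
Tick 2: [PARSE:P2(v=4,ok=F), VALIDATE:P1(v=5,ok=F), TRANSFORM:-, EMIT:-] out:-; in:P2
At end of tick 2: ['P2', 'P1', '-', '-']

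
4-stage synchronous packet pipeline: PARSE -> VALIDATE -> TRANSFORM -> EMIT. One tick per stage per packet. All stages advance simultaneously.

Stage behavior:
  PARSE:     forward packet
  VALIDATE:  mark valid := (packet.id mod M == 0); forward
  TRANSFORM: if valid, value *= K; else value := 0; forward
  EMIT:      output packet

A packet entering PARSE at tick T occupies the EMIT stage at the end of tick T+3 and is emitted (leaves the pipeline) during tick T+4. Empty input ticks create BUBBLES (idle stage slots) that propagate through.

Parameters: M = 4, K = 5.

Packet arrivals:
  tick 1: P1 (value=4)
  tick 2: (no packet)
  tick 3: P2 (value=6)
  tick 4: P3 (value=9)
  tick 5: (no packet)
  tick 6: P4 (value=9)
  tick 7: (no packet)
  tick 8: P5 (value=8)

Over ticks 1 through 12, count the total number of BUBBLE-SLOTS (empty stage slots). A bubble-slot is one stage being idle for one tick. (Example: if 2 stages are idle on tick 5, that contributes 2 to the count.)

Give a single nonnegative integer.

Tick 1: [PARSE:P1(v=4,ok=F), VALIDATE:-, TRANSFORM:-, EMIT:-] out:-; bubbles=3
Tick 2: [PARSE:-, VALIDATE:P1(v=4,ok=F), TRANSFORM:-, EMIT:-] out:-; bubbles=3
Tick 3: [PARSE:P2(v=6,ok=F), VALIDATE:-, TRANSFORM:P1(v=0,ok=F), EMIT:-] out:-; bubbles=2
Tick 4: [PARSE:P3(v=9,ok=F), VALIDATE:P2(v=6,ok=F), TRANSFORM:-, EMIT:P1(v=0,ok=F)] out:-; bubbles=1
Tick 5: [PARSE:-, VALIDATE:P3(v=9,ok=F), TRANSFORM:P2(v=0,ok=F), EMIT:-] out:P1(v=0); bubbles=2
Tick 6: [PARSE:P4(v=9,ok=F), VALIDATE:-, TRANSFORM:P3(v=0,ok=F), EMIT:P2(v=0,ok=F)] out:-; bubbles=1
Tick 7: [PARSE:-, VALIDATE:P4(v=9,ok=T), TRANSFORM:-, EMIT:P3(v=0,ok=F)] out:P2(v=0); bubbles=2
Tick 8: [PARSE:P5(v=8,ok=F), VALIDATE:-, TRANSFORM:P4(v=45,ok=T), EMIT:-] out:P3(v=0); bubbles=2
Tick 9: [PARSE:-, VALIDATE:P5(v=8,ok=F), TRANSFORM:-, EMIT:P4(v=45,ok=T)] out:-; bubbles=2
Tick 10: [PARSE:-, VALIDATE:-, TRANSFORM:P5(v=0,ok=F), EMIT:-] out:P4(v=45); bubbles=3
Tick 11: [PARSE:-, VALIDATE:-, TRANSFORM:-, EMIT:P5(v=0,ok=F)] out:-; bubbles=3
Tick 12: [PARSE:-, VALIDATE:-, TRANSFORM:-, EMIT:-] out:P5(v=0); bubbles=4
Total bubble-slots: 28

Answer: 28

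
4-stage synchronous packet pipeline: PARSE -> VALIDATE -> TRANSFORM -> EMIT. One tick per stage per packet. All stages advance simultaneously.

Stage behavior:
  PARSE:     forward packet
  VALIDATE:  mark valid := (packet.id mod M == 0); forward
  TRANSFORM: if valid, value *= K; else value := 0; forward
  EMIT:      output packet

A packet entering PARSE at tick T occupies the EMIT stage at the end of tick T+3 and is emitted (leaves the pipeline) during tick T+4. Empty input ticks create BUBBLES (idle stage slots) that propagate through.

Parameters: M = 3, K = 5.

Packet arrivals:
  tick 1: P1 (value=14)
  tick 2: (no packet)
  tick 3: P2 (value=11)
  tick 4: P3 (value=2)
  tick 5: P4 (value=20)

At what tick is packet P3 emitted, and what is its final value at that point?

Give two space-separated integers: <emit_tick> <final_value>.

Answer: 8 10

Derivation:
Tick 1: [PARSE:P1(v=14,ok=F), VALIDATE:-, TRANSFORM:-, EMIT:-] out:-; in:P1
Tick 2: [PARSE:-, VALIDATE:P1(v=14,ok=F), TRANSFORM:-, EMIT:-] out:-; in:-
Tick 3: [PARSE:P2(v=11,ok=F), VALIDATE:-, TRANSFORM:P1(v=0,ok=F), EMIT:-] out:-; in:P2
Tick 4: [PARSE:P3(v=2,ok=F), VALIDATE:P2(v=11,ok=F), TRANSFORM:-, EMIT:P1(v=0,ok=F)] out:-; in:P3
Tick 5: [PARSE:P4(v=20,ok=F), VALIDATE:P3(v=2,ok=T), TRANSFORM:P2(v=0,ok=F), EMIT:-] out:P1(v=0); in:P4
Tick 6: [PARSE:-, VALIDATE:P4(v=20,ok=F), TRANSFORM:P3(v=10,ok=T), EMIT:P2(v=0,ok=F)] out:-; in:-
Tick 7: [PARSE:-, VALIDATE:-, TRANSFORM:P4(v=0,ok=F), EMIT:P3(v=10,ok=T)] out:P2(v=0); in:-
Tick 8: [PARSE:-, VALIDATE:-, TRANSFORM:-, EMIT:P4(v=0,ok=F)] out:P3(v=10); in:-
Tick 9: [PARSE:-, VALIDATE:-, TRANSFORM:-, EMIT:-] out:P4(v=0); in:-
P3: arrives tick 4, valid=True (id=3, id%3=0), emit tick 8, final value 10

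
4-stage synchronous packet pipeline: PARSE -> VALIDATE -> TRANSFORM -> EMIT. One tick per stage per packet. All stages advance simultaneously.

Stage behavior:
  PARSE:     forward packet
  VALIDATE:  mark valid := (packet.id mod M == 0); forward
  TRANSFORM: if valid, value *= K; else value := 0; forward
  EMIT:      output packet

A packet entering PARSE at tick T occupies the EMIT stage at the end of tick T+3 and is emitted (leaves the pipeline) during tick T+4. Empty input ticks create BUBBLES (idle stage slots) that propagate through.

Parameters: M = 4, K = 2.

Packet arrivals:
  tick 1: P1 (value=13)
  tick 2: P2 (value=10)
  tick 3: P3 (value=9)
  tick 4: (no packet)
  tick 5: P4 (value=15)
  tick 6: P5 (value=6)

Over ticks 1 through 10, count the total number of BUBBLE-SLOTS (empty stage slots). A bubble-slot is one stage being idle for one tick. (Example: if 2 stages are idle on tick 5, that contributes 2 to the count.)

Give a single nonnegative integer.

Tick 1: [PARSE:P1(v=13,ok=F), VALIDATE:-, TRANSFORM:-, EMIT:-] out:-; bubbles=3
Tick 2: [PARSE:P2(v=10,ok=F), VALIDATE:P1(v=13,ok=F), TRANSFORM:-, EMIT:-] out:-; bubbles=2
Tick 3: [PARSE:P3(v=9,ok=F), VALIDATE:P2(v=10,ok=F), TRANSFORM:P1(v=0,ok=F), EMIT:-] out:-; bubbles=1
Tick 4: [PARSE:-, VALIDATE:P3(v=9,ok=F), TRANSFORM:P2(v=0,ok=F), EMIT:P1(v=0,ok=F)] out:-; bubbles=1
Tick 5: [PARSE:P4(v=15,ok=F), VALIDATE:-, TRANSFORM:P3(v=0,ok=F), EMIT:P2(v=0,ok=F)] out:P1(v=0); bubbles=1
Tick 6: [PARSE:P5(v=6,ok=F), VALIDATE:P4(v=15,ok=T), TRANSFORM:-, EMIT:P3(v=0,ok=F)] out:P2(v=0); bubbles=1
Tick 7: [PARSE:-, VALIDATE:P5(v=6,ok=F), TRANSFORM:P4(v=30,ok=T), EMIT:-] out:P3(v=0); bubbles=2
Tick 8: [PARSE:-, VALIDATE:-, TRANSFORM:P5(v=0,ok=F), EMIT:P4(v=30,ok=T)] out:-; bubbles=2
Tick 9: [PARSE:-, VALIDATE:-, TRANSFORM:-, EMIT:P5(v=0,ok=F)] out:P4(v=30); bubbles=3
Tick 10: [PARSE:-, VALIDATE:-, TRANSFORM:-, EMIT:-] out:P5(v=0); bubbles=4
Total bubble-slots: 20

Answer: 20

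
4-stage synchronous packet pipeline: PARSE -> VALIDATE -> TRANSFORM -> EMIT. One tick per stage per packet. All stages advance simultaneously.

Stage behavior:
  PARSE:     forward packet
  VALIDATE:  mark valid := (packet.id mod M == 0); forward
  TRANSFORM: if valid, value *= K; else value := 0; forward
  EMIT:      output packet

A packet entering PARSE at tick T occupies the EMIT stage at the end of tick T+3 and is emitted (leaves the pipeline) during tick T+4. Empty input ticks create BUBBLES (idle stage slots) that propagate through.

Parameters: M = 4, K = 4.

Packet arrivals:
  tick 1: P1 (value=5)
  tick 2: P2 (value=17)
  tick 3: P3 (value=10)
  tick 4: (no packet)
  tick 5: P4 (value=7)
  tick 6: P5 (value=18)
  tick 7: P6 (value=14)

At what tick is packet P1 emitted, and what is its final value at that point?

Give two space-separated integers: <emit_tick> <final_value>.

Tick 1: [PARSE:P1(v=5,ok=F), VALIDATE:-, TRANSFORM:-, EMIT:-] out:-; in:P1
Tick 2: [PARSE:P2(v=17,ok=F), VALIDATE:P1(v=5,ok=F), TRANSFORM:-, EMIT:-] out:-; in:P2
Tick 3: [PARSE:P3(v=10,ok=F), VALIDATE:P2(v=17,ok=F), TRANSFORM:P1(v=0,ok=F), EMIT:-] out:-; in:P3
Tick 4: [PARSE:-, VALIDATE:P3(v=10,ok=F), TRANSFORM:P2(v=0,ok=F), EMIT:P1(v=0,ok=F)] out:-; in:-
Tick 5: [PARSE:P4(v=7,ok=F), VALIDATE:-, TRANSFORM:P3(v=0,ok=F), EMIT:P2(v=0,ok=F)] out:P1(v=0); in:P4
Tick 6: [PARSE:P5(v=18,ok=F), VALIDATE:P4(v=7,ok=T), TRANSFORM:-, EMIT:P3(v=0,ok=F)] out:P2(v=0); in:P5
Tick 7: [PARSE:P6(v=14,ok=F), VALIDATE:P5(v=18,ok=F), TRANSFORM:P4(v=28,ok=T), EMIT:-] out:P3(v=0); in:P6
Tick 8: [PARSE:-, VALIDATE:P6(v=14,ok=F), TRANSFORM:P5(v=0,ok=F), EMIT:P4(v=28,ok=T)] out:-; in:-
Tick 9: [PARSE:-, VALIDATE:-, TRANSFORM:P6(v=0,ok=F), EMIT:P5(v=0,ok=F)] out:P4(v=28); in:-
Tick 10: [PARSE:-, VALIDATE:-, TRANSFORM:-, EMIT:P6(v=0,ok=F)] out:P5(v=0); in:-
Tick 11: [PARSE:-, VALIDATE:-, TRANSFORM:-, EMIT:-] out:P6(v=0); in:-
P1: arrives tick 1, valid=False (id=1, id%4=1), emit tick 5, final value 0

Answer: 5 0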